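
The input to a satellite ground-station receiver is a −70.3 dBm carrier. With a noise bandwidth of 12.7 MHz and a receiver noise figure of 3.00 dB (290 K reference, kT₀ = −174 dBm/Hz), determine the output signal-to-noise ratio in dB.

29.7 dB

Noise floor: N = −174 + 10 log₁₀(B) + NF
10 log₁₀(1.27×10⁷) = 71.04 dB
N = −174 + 71.04 + 3.00 = −99.96 dBm
SNR = P_sig − N = −70.3 − (−99.96) = 29.66 dB → 29.7 dB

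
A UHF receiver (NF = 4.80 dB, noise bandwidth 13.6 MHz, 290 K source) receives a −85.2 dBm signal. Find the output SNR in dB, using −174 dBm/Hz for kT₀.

12.7 dB

Noise floor: N = −174 + 10 log₁₀(B) + NF
10 log₁₀(1.36×10⁷) = 71.34 dB
N = −174 + 71.34 + 4.80 = −97.86 dBm
SNR = P_sig − N = −85.2 − (−97.86) = 12.66 dB → 12.7 dB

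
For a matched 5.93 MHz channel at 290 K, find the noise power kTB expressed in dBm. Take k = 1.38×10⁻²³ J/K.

−106.2 dBm

P_n = kTB = 1.38×10⁻²³ × 290 × 5.93×10⁶ = 2.37×10⁻¹⁴ W
In dBm: 10 log₁₀(2.37×10⁻¹⁴ / 10⁻³) = −106.2 dBm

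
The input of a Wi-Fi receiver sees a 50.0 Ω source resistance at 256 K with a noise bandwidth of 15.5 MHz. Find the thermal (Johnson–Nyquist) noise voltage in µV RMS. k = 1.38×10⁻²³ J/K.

V_n = √(4kTRB)
4kTRB = 4 × 1.38×10⁻²³ × 256 × 5.00×10¹ × 1.55×10⁷ = 1.10×10⁻¹¹ V²
V_n = √(1.10×10⁻¹¹) = 3.31×10⁻⁶ V = 3.31 µV

3.31 µV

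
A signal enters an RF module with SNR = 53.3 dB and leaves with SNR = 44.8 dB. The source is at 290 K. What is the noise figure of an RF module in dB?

8.5 dB

NF (dB) = SNR_in(dB) − SNR_out(dB) when the source is at T₀
NF = 53.3 − 44.8 = 8.5 dB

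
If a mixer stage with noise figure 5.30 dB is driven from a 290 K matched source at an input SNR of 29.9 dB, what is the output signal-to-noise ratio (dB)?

By definition F = SNR_in/SNR_out, so in dB: SNR_out = SNR_in − NF
SNR_out = 29.9 − 5.30 = 24.60 dB

24.60 dB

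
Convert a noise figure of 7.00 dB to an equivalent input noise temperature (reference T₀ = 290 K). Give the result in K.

F = 10^(7.00/10) = 5.01187
T_e = (F − 1)·T₀ = (5.01187 − 1) × 290 = 1163 K

1163 K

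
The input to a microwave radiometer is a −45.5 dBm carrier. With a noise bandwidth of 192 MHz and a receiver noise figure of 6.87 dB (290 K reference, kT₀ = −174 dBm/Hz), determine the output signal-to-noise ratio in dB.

38.8 dB

Noise floor: N = −174 + 10 log₁₀(B) + NF
10 log₁₀(1.92×10⁸) = 82.83 dB
N = −174 + 82.83 + 6.87 = −84.30 dBm
SNR = P_sig − N = −45.5 − (−84.30) = 38.80 dB → 38.8 dB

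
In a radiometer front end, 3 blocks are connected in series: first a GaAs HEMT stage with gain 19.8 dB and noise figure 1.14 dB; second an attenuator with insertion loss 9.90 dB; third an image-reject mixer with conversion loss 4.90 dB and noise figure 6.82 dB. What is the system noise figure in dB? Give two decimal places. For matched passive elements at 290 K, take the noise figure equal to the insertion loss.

Convert to linear (a loss of L dB is a gain of −L dB): F_i = 10^(NF_i/10), G_i = 10^(G_i,dB/10)
  Stage 1: F_1 = 10^(1.14/10) = 1.300, G_1 = 10^(19.8/10) = 95.50
  Stage 2: F_2 = 10^(9.90/10) = 9.772, G_2 = 10^(−9.90/10) = 0.1023
  Stage 3: F_3 = 10^(6.82/10) = 4.808, G_3 = 10^(−4.90/10) = 0.3236
Friis cascade:
  F = 1.300 + (9.772 − 1)/95.50 + (4.808 − 1)/9.772 = 1.782
NF = 10 log₁₀(1.782) = 2.51 dB

2.51 dB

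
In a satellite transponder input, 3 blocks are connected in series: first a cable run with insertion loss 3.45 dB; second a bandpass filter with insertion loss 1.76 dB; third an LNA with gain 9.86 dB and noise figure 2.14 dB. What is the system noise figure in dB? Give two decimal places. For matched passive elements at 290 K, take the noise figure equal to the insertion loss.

7.35 dB

Convert to linear (a loss of L dB is a gain of −L dB): F_i = 10^(NF_i/10), G_i = 10^(G_i,dB/10)
  Stage 1: F_1 = 10^(3.45/10) = 2.213, G_1 = 10^(−3.45/10) = 0.4519
  Stage 2: F_2 = 10^(1.76/10) = 1.500, G_2 = 10^(−1.76/10) = 0.6668
  Stage 3: F_3 = 10^(2.14/10) = 1.637, G_3 = 10^(9.86/10) = 9.683
Friis cascade:
  F = 2.213 + (1.500 − 1)/0.4519 + (1.637 − 1)/0.3013 = 5.433
NF = 10 log₁₀(5.433) = 7.35 dB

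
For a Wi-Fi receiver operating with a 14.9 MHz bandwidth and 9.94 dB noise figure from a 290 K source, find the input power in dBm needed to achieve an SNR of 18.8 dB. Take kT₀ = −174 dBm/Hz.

Sensitivity = −174 + 10 log₁₀(B) + NF + SNR_min
= −174 + 71.73 + 9.94 + 18.8
= −73.53 dBm → −73.5 dBm

−73.5 dBm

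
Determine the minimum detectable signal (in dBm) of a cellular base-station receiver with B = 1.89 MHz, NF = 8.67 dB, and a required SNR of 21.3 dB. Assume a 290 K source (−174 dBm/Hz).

−81.3 dBm

Sensitivity = −174 + 10 log₁₀(B) + NF + SNR_min
= −174 + 62.76 + 8.67 + 21.3
= −81.27 dBm → −81.3 dBm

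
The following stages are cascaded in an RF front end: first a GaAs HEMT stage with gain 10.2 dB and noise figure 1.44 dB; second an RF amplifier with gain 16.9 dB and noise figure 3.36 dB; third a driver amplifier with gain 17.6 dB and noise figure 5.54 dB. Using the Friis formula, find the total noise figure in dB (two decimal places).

Convert to linear (a loss of L dB is a gain of −L dB): F_i = 10^(NF_i/10), G_i = 10^(G_i,dB/10)
  Stage 1: F_1 = 10^(1.44/10) = 1.393, G_1 = 10^(10.2/10) = 10.47
  Stage 2: F_2 = 10^(3.36/10) = 2.168, G_2 = 10^(16.9/10) = 48.98
  Stage 3: F_3 = 10^(5.54/10) = 3.581, G_3 = 10^(17.6/10) = 57.54
Friis cascade:
  F = 1.393 + (2.168 − 1)/10.47 + (3.581 − 1)/512.9 = 1.510
NF = 10 log₁₀(1.510) = 1.79 dB

1.79 dB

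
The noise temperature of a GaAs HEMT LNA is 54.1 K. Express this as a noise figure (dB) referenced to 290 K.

F = 1 + T_e/T₀ = 1 + 54.1/290 = 1.18655
NF = 10 log₁₀(1.18655) = 0.743 dB

0.743 dB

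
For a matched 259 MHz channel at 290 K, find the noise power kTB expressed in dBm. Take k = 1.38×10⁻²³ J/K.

P_n = kTB = 1.38×10⁻²³ × 290 × 2.59×10⁸ = 1.04×10⁻¹² W
In dBm: 10 log₁₀(1.04×10⁻¹² / 10⁻³) = −89.8 dBm

−89.8 dBm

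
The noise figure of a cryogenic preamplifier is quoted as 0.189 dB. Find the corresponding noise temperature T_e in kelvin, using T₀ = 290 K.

F = 10^(0.189/10) = 1.04448
T_e = (F − 1)·T₀ = (1.04448 − 1) × 290 = 12.9 K

12.9 K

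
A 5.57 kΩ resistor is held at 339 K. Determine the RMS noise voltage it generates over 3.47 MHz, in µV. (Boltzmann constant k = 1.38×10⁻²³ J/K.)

19.0 µV

V_n = √(4kTRB)
4kTRB = 4 × 1.38×10⁻²³ × 339 × 5.57×10³ × 3.47×10⁶ = 3.62×10⁻¹⁰ V²
V_n = √(3.62×10⁻¹⁰) = 1.90×10⁻⁵ V = 19.0 µV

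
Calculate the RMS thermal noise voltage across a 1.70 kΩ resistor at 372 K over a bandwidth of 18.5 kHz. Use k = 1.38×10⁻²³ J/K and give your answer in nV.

804 nV

V_n = √(4kTRB)
4kTRB = 4 × 1.38×10⁻²³ × 372 × 1.70×10³ × 1.85×10⁴ = 6.46×10⁻¹³ V²
V_n = √(6.46×10⁻¹³) = 8.04×10⁻⁷ V = 804 nV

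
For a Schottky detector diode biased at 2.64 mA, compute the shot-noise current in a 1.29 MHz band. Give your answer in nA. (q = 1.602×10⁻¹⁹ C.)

I_n = √(2qI·B)
2qI·B = 2 × 1.602×10⁻¹⁹ × 2.64×10⁻³ × 1.29×10⁶ = 1.09×10⁻¹⁵ A²
I_n = √(1.09×10⁻¹⁵) = 3.30×10⁻⁸ A = 33.0 nA

33.0 nA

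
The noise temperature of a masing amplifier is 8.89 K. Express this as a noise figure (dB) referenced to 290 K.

F = 1 + T_e/T₀ = 1 + 8.89/290 = 1.03066
NF = 10 log₁₀(1.03066) = 0.131 dB

0.131 dB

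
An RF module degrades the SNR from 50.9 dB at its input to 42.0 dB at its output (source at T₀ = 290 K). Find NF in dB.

8.9 dB

NF (dB) = SNR_in(dB) − SNR_out(dB) when the source is at T₀
NF = 50.9 − 42.0 = 8.9 dB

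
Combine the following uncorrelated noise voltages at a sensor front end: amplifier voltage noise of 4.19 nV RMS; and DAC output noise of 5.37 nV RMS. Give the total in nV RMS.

Uncorrelated sources add in power (mean-square): V_tot = √(ΣV_i²)
V_tot = √[(4.19×10⁻⁹)² + (5.37×10⁻⁹)²] = 6.81×10⁻⁹ V = 6.81 nV

6.81 nV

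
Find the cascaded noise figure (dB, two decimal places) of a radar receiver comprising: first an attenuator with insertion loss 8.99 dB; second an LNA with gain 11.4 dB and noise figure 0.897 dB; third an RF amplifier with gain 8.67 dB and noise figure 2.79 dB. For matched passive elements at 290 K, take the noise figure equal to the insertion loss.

Convert to linear (a loss of L dB is a gain of −L dB): F_i = 10^(NF_i/10), G_i = 10^(G_i,dB/10)
  Stage 1: F_1 = 10^(8.99/10) = 7.925, G_1 = 10^(−8.99/10) = 0.1262
  Stage 2: F_2 = 10^(0.897/10) = 1.229, G_2 = 10^(11.4/10) = 13.80
  Stage 3: F_3 = 10^(2.79/10) = 1.901, G_3 = 10^(8.67/10) = 7.362
Friis cascade:
  F = 7.925 + (1.229 − 1)/0.1262 + (1.901 − 1)/1.742 = 10.26
NF = 10 log₁₀(10.26) = 10.11 dB

10.11 dB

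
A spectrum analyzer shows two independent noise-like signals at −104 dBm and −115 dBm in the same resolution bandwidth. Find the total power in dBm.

Convert to linear, add, convert back:
P₁ = 3.98×10⁻¹⁴ W, P₂ = 3.16×10⁻¹⁵ W
P_tot = 4.30×10⁻¹⁴ W → 10 log₁₀(P_tot / 10⁻³) = −103.7 dBm

−103.7 dBm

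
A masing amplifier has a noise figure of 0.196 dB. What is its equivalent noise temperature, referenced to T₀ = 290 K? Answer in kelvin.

F = 10^(0.196/10) = 1.04616
T_e = (F − 1)·T₀ = (1.04616 − 1) × 290 = 13.4 K

13.4 K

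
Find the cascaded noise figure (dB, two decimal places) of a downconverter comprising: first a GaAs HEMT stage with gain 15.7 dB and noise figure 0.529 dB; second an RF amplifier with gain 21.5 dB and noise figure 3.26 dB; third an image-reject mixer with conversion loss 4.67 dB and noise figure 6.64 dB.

0.65 dB

Convert to linear (a loss of L dB is a gain of −L dB): F_i = 10^(NF_i/10), G_i = 10^(G_i,dB/10)
  Stage 1: F_1 = 10^(0.529/10) = 1.130, G_1 = 10^(15.7/10) = 37.15
  Stage 2: F_2 = 10^(3.26/10) = 2.118, G_2 = 10^(21.5/10) = 141.3
  Stage 3: F_3 = 10^(6.64/10) = 4.613, G_3 = 10^(−4.67/10) = 0.3412
Friis cascade:
  F = 1.130 + (2.118 − 1)/37.15 + (4.613 − 1)/5248 = 1.160
NF = 10 log₁₀(1.160) = 0.65 dB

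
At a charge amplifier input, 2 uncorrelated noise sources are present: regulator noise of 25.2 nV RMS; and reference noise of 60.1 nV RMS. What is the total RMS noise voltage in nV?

Uncorrelated sources add in power (mean-square): V_tot = √(ΣV_i²)
V_tot = √[(2.52×10⁻⁸)² + (6.01×10⁻⁸)²] = 6.52×10⁻⁸ V = 65.2 nV

65.2 nV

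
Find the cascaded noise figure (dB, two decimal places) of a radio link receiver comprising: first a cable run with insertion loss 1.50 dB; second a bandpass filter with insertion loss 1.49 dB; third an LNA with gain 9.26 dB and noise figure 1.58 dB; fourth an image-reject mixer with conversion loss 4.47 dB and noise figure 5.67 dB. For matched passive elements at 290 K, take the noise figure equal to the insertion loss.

5.44 dB

Convert to linear (a loss of L dB is a gain of −L dB): F_i = 10^(NF_i/10), G_i = 10^(G_i,dB/10)
  Stage 1: F_1 = 10^(1.50/10) = 1.413, G_1 = 10^(−1.50/10) = 0.7079
  Stage 2: F_2 = 10^(1.49/10) = 1.409, G_2 = 10^(−1.49/10) = 0.7096
  Stage 3: F_3 = 10^(1.58/10) = 1.439, G_3 = 10^(9.26/10) = 8.433
  Stage 4: F_4 = 10^(5.67/10) = 3.690, G_4 = 10^(−4.47/10) = 0.3573
Friis cascade:
  F = 1.413 + (1.409 − 1)/0.7079 + (1.439 − 1)/0.5023 + (3.690 − 1)/4.236 = 3.499
NF = 10 log₁₀(3.499) = 5.44 dB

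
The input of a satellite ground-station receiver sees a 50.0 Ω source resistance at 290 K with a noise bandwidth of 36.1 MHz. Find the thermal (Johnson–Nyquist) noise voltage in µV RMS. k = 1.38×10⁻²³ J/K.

V_n = √(4kTRB)
4kTRB = 4 × 1.38×10⁻²³ × 290 × 5.00×10¹ × 3.61×10⁷ = 2.89×10⁻¹¹ V²
V_n = √(2.89×10⁻¹¹) = 5.38×10⁻⁶ V = 5.38 µV

5.38 µV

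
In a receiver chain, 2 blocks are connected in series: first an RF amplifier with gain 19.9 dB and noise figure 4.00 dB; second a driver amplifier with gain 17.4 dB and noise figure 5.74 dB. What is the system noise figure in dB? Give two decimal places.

4.05 dB

Convert to linear (a loss of L dB is a gain of −L dB): F_i = 10^(NF_i/10), G_i = 10^(G_i,dB/10)
  Stage 1: F_1 = 10^(4.00/10) = 2.512, G_1 = 10^(19.9/10) = 97.72
  Stage 2: F_2 = 10^(5.74/10) = 3.750, G_2 = 10^(17.4/10) = 54.95
Friis cascade:
  F = 2.512 + (3.750 − 1)/97.72 = 2.540
NF = 10 log₁₀(2.540) = 4.05 dB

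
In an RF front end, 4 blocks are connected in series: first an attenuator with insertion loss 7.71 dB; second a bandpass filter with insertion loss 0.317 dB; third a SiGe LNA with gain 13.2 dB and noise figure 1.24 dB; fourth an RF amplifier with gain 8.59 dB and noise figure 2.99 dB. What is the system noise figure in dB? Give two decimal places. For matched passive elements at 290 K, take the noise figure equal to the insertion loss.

9.42 dB

Convert to linear (a loss of L dB is a gain of −L dB): F_i = 10^(NF_i/10), G_i = 10^(G_i,dB/10)
  Stage 1: F_1 = 10^(7.71/10) = 5.902, G_1 = 10^(−7.71/10) = 0.1694
  Stage 2: F_2 = 10^(0.317/10) = 1.076, G_2 = 10^(−0.317/10) = 0.9296
  Stage 3: F_3 = 10^(1.24/10) = 1.330, G_3 = 10^(13.2/10) = 20.89
  Stage 4: F_4 = 10^(2.99/10) = 1.991, G_4 = 10^(8.59/10) = 7.228
Friis cascade:
  F = 5.902 + (1.076 − 1)/0.1694 + (1.330 − 1)/0.1575 + (1.991 − 1)/3.291 = 8.748
NF = 10 log₁₀(8.748) = 9.42 dB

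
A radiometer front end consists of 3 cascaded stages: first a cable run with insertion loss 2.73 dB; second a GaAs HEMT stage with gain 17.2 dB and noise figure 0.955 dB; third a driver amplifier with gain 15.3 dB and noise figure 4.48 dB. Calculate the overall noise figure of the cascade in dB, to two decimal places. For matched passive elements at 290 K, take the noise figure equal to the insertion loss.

3.80 dB

Convert to linear (a loss of L dB is a gain of −L dB): F_i = 10^(NF_i/10), G_i = 10^(G_i,dB/10)
  Stage 1: F_1 = 10^(2.73/10) = 1.875, G_1 = 10^(−2.73/10) = 0.5333
  Stage 2: F_2 = 10^(0.955/10) = 1.246, G_2 = 10^(17.2/10) = 52.48
  Stage 3: F_3 = 10^(4.48/10) = 2.805, G_3 = 10^(15.3/10) = 33.88
Friis cascade:
  F = 1.875 + (1.246 − 1)/0.5333 + (2.805 − 1)/27.99 = 2.401
NF = 10 log₁₀(2.401) = 3.80 dB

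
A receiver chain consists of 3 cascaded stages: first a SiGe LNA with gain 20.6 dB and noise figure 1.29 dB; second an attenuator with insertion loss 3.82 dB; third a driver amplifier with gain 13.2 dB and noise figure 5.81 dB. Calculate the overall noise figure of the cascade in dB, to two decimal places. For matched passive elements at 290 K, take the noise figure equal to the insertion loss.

Convert to linear (a loss of L dB is a gain of −L dB): F_i = 10^(NF_i/10), G_i = 10^(G_i,dB/10)
  Stage 1: F_1 = 10^(1.29/10) = 1.346, G_1 = 10^(20.6/10) = 114.8
  Stage 2: F_2 = 10^(3.82/10) = 2.410, G_2 = 10^(−3.82/10) = 0.4150
  Stage 3: F_3 = 10^(5.81/10) = 3.811, G_3 = 10^(13.2/10) = 20.89
Friis cascade:
  F = 1.346 + (2.410 − 1)/114.8 + (3.811 − 1)/47.64 = 1.417
NF = 10 log₁₀(1.417) = 1.51 dB

1.51 dB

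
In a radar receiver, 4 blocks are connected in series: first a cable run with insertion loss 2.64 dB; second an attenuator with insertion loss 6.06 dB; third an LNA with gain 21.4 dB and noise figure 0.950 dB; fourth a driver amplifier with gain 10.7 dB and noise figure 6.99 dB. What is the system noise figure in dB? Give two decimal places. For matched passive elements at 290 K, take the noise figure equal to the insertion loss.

9.75 dB

Convert to linear (a loss of L dB is a gain of −L dB): F_i = 10^(NF_i/10), G_i = 10^(G_i,dB/10)
  Stage 1: F_1 = 10^(2.64/10) = 1.837, G_1 = 10^(−2.64/10) = 0.5445
  Stage 2: F_2 = 10^(6.06/10) = 4.036, G_2 = 10^(−6.06/10) = 0.2477
  Stage 3: F_3 = 10^(0.950/10) = 1.245, G_3 = 10^(21.4/10) = 138.0
  Stage 4: F_4 = 10^(6.99/10) = 5.000, G_4 = 10^(10.7/10) = 11.75
Friis cascade:
  F = 1.837 + (4.036 − 1)/0.5445 + (1.245 − 1)/0.1349 + (5.000 − 1)/18.62 = 9.441
NF = 10 log₁₀(9.441) = 9.75 dB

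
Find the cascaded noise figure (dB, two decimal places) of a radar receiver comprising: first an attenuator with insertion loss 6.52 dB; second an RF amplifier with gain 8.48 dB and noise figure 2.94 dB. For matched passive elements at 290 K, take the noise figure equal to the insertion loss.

Convert to linear (a loss of L dB is a gain of −L dB): F_i = 10^(NF_i/10), G_i = 10^(G_i,dB/10)
  Stage 1: F_1 = 10^(6.52/10) = 4.487, G_1 = 10^(−6.52/10) = 0.2228
  Stage 2: F_2 = 10^(2.94/10) = 1.968, G_2 = 10^(8.48/10) = 7.047
Friis cascade:
  F = 4.487 + (1.968 − 1)/0.2228 = 8.831
NF = 10 log₁₀(8.831) = 9.46 dB

9.46 dB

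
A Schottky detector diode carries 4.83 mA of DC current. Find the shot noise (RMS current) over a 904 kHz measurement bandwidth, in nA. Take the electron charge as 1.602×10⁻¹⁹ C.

37.4 nA

I_n = √(2qI·B)
2qI·B = 2 × 1.602×10⁻¹⁹ × 4.83×10⁻³ × 9.04×10⁵ = 1.40×10⁻¹⁵ A²
I_n = √(1.40×10⁻¹⁵) = 3.74×10⁻⁸ A = 37.4 nA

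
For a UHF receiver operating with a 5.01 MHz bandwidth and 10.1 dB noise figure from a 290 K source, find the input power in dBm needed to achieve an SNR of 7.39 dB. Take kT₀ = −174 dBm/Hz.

Sensitivity = −174 + 10 log₁₀(B) + NF + SNR_min
= −174 + 67 + 10.1 + 7.39
= −89.51 dBm → −89.5 dBm

−89.5 dBm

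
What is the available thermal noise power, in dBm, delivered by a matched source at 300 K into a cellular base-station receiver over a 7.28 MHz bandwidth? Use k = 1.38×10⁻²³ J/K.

−105.2 dBm

P_n = kTB = 1.38×10⁻²³ × 300 × 7.28×10⁶ = 3.01×10⁻¹⁴ W
In dBm: 10 log₁₀(3.01×10⁻¹⁴ / 10⁻³) = −105.2 dBm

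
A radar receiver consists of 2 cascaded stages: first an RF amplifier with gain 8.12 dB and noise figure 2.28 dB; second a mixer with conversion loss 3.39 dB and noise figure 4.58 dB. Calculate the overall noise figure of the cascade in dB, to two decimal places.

Convert to linear (a loss of L dB is a gain of −L dB): F_i = 10^(NF_i/10), G_i = 10^(G_i,dB/10)
  Stage 1: F_1 = 10^(2.28/10) = 1.690, G_1 = 10^(8.12/10) = 6.486
  Stage 2: F_2 = 10^(4.58/10) = 2.871, G_2 = 10^(−3.39/10) = 0.4581
Friis cascade:
  F = 1.690 + (2.871 − 1)/6.486 = 1.979
NF = 10 log₁₀(1.979) = 2.96 dB

2.96 dB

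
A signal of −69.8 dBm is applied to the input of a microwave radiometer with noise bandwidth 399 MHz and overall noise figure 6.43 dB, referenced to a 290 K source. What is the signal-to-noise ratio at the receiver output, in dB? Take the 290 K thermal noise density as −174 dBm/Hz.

Noise floor: N = −174 + 10 log₁₀(B) + NF
10 log₁₀(3.99×10⁸) = 86.01 dB
N = −174 + 86.01 + 6.43 = −81.56 dBm
SNR = P_sig − N = −69.8 − (−81.56) = 11.76 dB → 11.8 dB

11.8 dB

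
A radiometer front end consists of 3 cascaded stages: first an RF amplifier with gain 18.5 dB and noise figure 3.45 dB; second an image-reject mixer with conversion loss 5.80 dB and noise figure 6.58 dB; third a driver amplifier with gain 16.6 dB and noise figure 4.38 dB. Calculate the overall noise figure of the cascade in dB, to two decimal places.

Convert to linear (a loss of L dB is a gain of −L dB): F_i = 10^(NF_i/10), G_i = 10^(G_i,dB/10)
  Stage 1: F_1 = 10^(3.45/10) = 2.213, G_1 = 10^(18.5/10) = 70.79
  Stage 2: F_2 = 10^(6.58/10) = 4.550, G_2 = 10^(−5.80/10) = 0.2630
  Stage 3: F_3 = 10^(4.38/10) = 2.742, G_3 = 10^(16.6/10) = 45.71
Friis cascade:
  F = 2.213 + (4.550 − 1)/70.79 + (2.742 − 1)/18.62 = 2.357
NF = 10 log₁₀(2.357) = 3.72 dB

3.72 dB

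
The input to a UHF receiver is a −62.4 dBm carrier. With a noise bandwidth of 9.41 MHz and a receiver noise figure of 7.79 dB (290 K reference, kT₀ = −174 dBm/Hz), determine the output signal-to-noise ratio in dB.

Noise floor: N = −174 + 10 log₁₀(B) + NF
10 log₁₀(9.41×10⁶) = 69.74 dB
N = −174 + 69.74 + 7.79 = −96.47 dBm
SNR = P_sig − N = −62.4 − (−96.47) = 34.07 dB → 34.1 dB

34.1 dB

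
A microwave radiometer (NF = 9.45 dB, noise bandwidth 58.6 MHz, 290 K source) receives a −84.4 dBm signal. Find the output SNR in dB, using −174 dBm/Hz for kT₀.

Noise floor: N = −174 + 10 log₁₀(B) + NF
10 log₁₀(5.86×10⁷) = 77.68 dB
N = −174 + 77.68 + 9.45 = −86.87 dBm
SNR = P_sig − N = −84.4 − (−86.87) = 2.47 dB → 2.5 dB

2.5 dB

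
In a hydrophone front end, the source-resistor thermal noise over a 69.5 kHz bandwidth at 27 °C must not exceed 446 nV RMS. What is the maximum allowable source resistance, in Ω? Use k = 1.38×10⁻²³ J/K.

173 Ω

T = 27 °C + 273.15 = 300.15 K
Johnson–Nyquist: V_n = √(4kTRB) ⇒ R = V_n² / (4kTB)
4kTB = 4 × 1.38×10⁻²³ × 300.15 × 6.95×10⁴ = 1.15×10⁻¹⁵
R = (4.46×10⁻⁷)² / 1.15×10⁻¹⁵ = 1.73×10² Ω = 173 Ω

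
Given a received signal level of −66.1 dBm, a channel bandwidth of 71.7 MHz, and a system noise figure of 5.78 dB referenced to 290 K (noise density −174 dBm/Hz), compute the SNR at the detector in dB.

23.6 dB

Noise floor: N = −174 + 10 log₁₀(B) + NF
10 log₁₀(7.17×10⁷) = 78.56 dB
N = −174 + 78.56 + 5.78 = −89.66 dBm
SNR = P_sig − N = −66.1 − (−89.66) = 23.56 dB → 23.6 dB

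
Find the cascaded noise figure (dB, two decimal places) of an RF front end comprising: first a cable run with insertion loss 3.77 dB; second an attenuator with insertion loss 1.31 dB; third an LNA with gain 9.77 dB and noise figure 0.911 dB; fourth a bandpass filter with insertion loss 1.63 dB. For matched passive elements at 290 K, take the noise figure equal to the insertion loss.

6.16 dB

Convert to linear (a loss of L dB is a gain of −L dB): F_i = 10^(NF_i/10), G_i = 10^(G_i,dB/10)
  Stage 1: F_1 = 10^(3.77/10) = 2.382, G_1 = 10^(−3.77/10) = 0.4198
  Stage 2: F_2 = 10^(1.31/10) = 1.352, G_2 = 10^(−1.31/10) = 0.7396
  Stage 3: F_3 = 10^(0.911/10) = 1.233, G_3 = 10^(9.77/10) = 9.484
  Stage 4: F_4 = 10^(1.63/10) = 1.455, G_4 = 10^(−1.63/10) = 0.6871
Friis cascade:
  F = 2.382 + (1.352 − 1)/0.4198 + (1.233 − 1)/0.3105 + (1.455 − 1)/2.944 = 4.128
NF = 10 log₁₀(4.128) = 6.16 dB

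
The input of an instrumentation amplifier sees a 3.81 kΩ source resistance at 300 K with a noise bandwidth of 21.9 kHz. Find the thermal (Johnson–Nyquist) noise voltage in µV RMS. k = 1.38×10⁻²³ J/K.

1.18 µV

V_n = √(4kTRB)
4kTRB = 4 × 1.38×10⁻²³ × 300 × 3.81×10³ × 2.19×10⁴ = 1.38×10⁻¹² V²
V_n = √(1.38×10⁻¹²) = 1.18×10⁻⁶ V = 1.18 µV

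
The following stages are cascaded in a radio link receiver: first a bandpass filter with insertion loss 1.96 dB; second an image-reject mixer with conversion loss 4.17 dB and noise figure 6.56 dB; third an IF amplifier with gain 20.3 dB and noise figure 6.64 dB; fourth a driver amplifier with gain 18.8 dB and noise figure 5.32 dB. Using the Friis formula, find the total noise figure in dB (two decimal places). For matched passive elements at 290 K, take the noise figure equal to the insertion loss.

13.43 dB

Convert to linear (a loss of L dB is a gain of −L dB): F_i = 10^(NF_i/10), G_i = 10^(G_i,dB/10)
  Stage 1: F_1 = 10^(1.96/10) = 1.570, G_1 = 10^(−1.96/10) = 0.6368
  Stage 2: F_2 = 10^(6.56/10) = 4.529, G_2 = 10^(−4.17/10) = 0.3828
  Stage 3: F_3 = 10^(6.64/10) = 4.613, G_3 = 10^(20.3/10) = 107.2
  Stage 4: F_4 = 10^(5.32/10) = 3.404, G_4 = 10^(18.8/10) = 75.86
Friis cascade:
  F = 1.570 + (4.529 − 1)/0.6368 + (4.613 − 1)/0.2438 + (3.404 − 1)/26.12 = 22.03
NF = 10 log₁₀(22.03) = 13.43 dB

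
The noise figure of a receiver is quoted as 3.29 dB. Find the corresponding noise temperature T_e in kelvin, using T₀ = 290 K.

F = 10^(3.29/10) = 2.13304
T_e = (F − 1)·T₀ = (2.13304 − 1) × 290 = 329 K

329 K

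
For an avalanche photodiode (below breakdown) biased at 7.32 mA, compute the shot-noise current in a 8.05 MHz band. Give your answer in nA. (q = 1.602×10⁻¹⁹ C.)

I_n = √(2qI·B)
2qI·B = 2 × 1.602×10⁻¹⁹ × 7.32×10⁻³ × 8.05×10⁶ = 1.89×10⁻¹⁴ A²
I_n = √(1.89×10⁻¹⁴) = 1.37×10⁻⁷ A = 137 nA

137 nA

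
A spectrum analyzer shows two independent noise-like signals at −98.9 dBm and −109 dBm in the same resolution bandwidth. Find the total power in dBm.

−98.5 dBm

Convert to linear, add, convert back:
P₁ = 1.29×10⁻¹³ W, P₂ = 1.26×10⁻¹⁴ W
P_tot = 1.41×10⁻¹³ W → 10 log₁₀(P_tot / 10⁻³) = −98.5 dBm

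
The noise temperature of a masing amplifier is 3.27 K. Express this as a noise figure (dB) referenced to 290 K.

0.049 dB

F = 1 + T_e/T₀ = 1 + 3.27/290 = 1.01128
NF = 10 log₁₀(1.01128) = 0.049 dB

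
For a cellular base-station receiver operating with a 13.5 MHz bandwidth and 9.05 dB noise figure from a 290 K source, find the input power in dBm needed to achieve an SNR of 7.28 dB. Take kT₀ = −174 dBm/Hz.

−86.4 dBm

Sensitivity = −174 + 10 log₁₀(B) + NF + SNR_min
= −174 + 71.3 + 9.05 + 7.28
= −86.37 dBm → −86.4 dBm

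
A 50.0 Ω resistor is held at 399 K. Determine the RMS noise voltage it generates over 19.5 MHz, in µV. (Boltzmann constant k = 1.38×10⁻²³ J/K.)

4.63 µV

V_n = √(4kTRB)
4kTRB = 4 × 1.38×10⁻²³ × 399 × 5.00×10¹ × 1.95×10⁷ = 2.15×10⁻¹¹ V²
V_n = √(2.15×10⁻¹¹) = 4.63×10⁻⁶ V = 4.63 µV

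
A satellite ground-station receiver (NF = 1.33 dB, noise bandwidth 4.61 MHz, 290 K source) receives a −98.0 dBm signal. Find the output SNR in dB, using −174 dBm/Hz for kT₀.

8.0 dB

Noise floor: N = −174 + 10 log₁₀(B) + NF
10 log₁₀(4.61×10⁶) = 66.64 dB
N = −174 + 66.64 + 1.33 = −106.03 dBm
SNR = P_sig − N = −98.0 − (−106.03) = 8.03 dB → 8.0 dB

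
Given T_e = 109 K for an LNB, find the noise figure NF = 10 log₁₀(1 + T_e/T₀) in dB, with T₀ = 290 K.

F = 1 + T_e/T₀ = 1 + 109/290 = 1.37586
NF = 10 log₁₀(1.37586) = 1.39 dB

1.39 dB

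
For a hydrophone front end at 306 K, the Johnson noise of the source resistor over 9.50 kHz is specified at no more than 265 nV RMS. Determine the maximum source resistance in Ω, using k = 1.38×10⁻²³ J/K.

Johnson–Nyquist: V_n = √(4kTRB) ⇒ R = V_n² / (4kTB)
4kTB = 4 × 1.38×10⁻²³ × 306 × 9.50×10³ = 1.60×10⁻¹⁶
R = (2.65×10⁻⁷)² / 1.60×10⁻¹⁶ = 4.38×10² Ω = 438 Ω

438 Ω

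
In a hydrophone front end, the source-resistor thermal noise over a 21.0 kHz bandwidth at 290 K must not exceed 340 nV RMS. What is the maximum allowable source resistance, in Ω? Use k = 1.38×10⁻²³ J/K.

Johnson–Nyquist: V_n = √(4kTRB) ⇒ R = V_n² / (4kTB)
4kTB = 4 × 1.38×10⁻²³ × 290 × 2.10×10⁴ = 3.36×10⁻¹⁶
R = (3.40×10⁻⁷)² / 3.36×10⁻¹⁶ = 3.44×10² Ω = 344 Ω

344 Ω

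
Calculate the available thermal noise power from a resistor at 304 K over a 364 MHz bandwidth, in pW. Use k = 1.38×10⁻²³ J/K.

P_n = kTB = 1.38×10⁻²³ × 304 × 3.64×10⁸ = 1.53×10⁻¹² W = 1.53 pW

1.53 pW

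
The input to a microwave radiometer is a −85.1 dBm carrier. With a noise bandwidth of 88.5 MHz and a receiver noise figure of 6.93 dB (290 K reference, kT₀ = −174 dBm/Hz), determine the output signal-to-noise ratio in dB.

Noise floor: N = −174 + 10 log₁₀(B) + NF
10 log₁₀(8.85×10⁷) = 79.47 dB
N = −174 + 79.47 + 6.93 = −87.60 dBm
SNR = P_sig − N = −85.1 − (−87.60) = 2.50 dB → 2.5 dB

2.5 dB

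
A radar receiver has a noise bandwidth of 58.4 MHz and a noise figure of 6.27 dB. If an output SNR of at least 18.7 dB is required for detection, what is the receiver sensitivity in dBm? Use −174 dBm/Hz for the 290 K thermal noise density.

Sensitivity = −174 + 10 log₁₀(B) + NF + SNR_min
= −174 + 77.66 + 6.27 + 18.7
= −71.37 dBm → −71.4 dBm

−71.4 dBm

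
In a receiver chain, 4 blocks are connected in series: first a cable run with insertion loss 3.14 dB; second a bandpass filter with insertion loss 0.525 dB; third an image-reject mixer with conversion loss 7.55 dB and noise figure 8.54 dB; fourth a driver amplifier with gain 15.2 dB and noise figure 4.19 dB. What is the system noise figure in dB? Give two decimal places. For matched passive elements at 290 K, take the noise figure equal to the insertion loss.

Convert to linear (a loss of L dB is a gain of −L dB): F_i = 10^(NF_i/10), G_i = 10^(G_i,dB/10)
  Stage 1: F_1 = 10^(3.14/10) = 2.061, G_1 = 10^(−3.14/10) = 0.4853
  Stage 2: F_2 = 10^(0.525/10) = 1.128, G_2 = 10^(−0.525/10) = 0.8861
  Stage 3: F_3 = 10^(8.54/10) = 7.145, G_3 = 10^(−7.55/10) = 0.1758
  Stage 4: F_4 = 10^(4.19/10) = 2.624, G_4 = 10^(15.2/10) = 33.11
Friis cascade:
  F = 2.061 + (1.128 − 1)/0.4853 + (7.145 − 1)/0.4300 + (2.624 − 1)/0.07560 = 38.10
NF = 10 log₁₀(38.10) = 15.81 dB

15.81 dB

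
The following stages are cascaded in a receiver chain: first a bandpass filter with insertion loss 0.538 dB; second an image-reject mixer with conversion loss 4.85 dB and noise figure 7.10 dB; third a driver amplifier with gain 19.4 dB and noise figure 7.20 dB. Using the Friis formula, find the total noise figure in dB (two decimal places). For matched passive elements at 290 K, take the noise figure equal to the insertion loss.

Convert to linear (a loss of L dB is a gain of −L dB): F_i = 10^(NF_i/10), G_i = 10^(G_i,dB/10)
  Stage 1: F_1 = 10^(0.538/10) = 1.132, G_1 = 10^(−0.538/10) = 0.8835
  Stage 2: F_2 = 10^(7.10/10) = 5.129, G_2 = 10^(−4.85/10) = 0.3273
  Stage 3: F_3 = 10^(7.20/10) = 5.248, G_3 = 10^(19.4/10) = 87.10
Friis cascade:
  F = 1.132 + (5.129 − 1)/0.8835 + (5.248 − 1)/0.2892 = 20.49
NF = 10 log₁₀(20.49) = 13.12 dB

13.12 dB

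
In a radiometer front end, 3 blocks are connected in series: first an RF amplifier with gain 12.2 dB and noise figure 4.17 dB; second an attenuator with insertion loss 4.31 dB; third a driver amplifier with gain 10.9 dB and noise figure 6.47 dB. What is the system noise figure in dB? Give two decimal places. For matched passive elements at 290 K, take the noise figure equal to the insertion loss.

5.15 dB

Convert to linear (a loss of L dB is a gain of −L dB): F_i = 10^(NF_i/10), G_i = 10^(G_i,dB/10)
  Stage 1: F_1 = 10^(4.17/10) = 2.612, G_1 = 10^(12.2/10) = 16.60
  Stage 2: F_2 = 10^(4.31/10) = 2.698, G_2 = 10^(−4.31/10) = 0.3707
  Stage 3: F_3 = 10^(6.47/10) = 4.436, G_3 = 10^(10.9/10) = 12.30
Friis cascade:
  F = 2.612 + (2.698 − 1)/16.60 + (4.436 − 1)/6.152 = 3.273
NF = 10 log₁₀(3.273) = 5.15 dB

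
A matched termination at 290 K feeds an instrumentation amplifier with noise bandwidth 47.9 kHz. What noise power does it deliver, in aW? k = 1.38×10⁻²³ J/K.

192 aW

P_n = kTB = 1.38×10⁻²³ × 290 × 4.79×10⁴ = 1.92×10⁻¹⁶ W = 192 aW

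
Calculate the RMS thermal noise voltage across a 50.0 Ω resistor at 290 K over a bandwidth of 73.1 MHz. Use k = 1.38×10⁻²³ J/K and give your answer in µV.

V_n = √(4kTRB)
4kTRB = 4 × 1.38×10⁻²³ × 290 × 5.00×10¹ × 7.31×10⁷ = 5.85×10⁻¹¹ V²
V_n = √(5.85×10⁻¹¹) = 7.65×10⁻⁶ V = 7.65 µV

7.65 µV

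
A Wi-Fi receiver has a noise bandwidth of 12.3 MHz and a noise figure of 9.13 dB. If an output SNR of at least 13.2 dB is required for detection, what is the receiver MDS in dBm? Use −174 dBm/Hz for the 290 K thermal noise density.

−80.8 dBm

Sensitivity = −174 + 10 log₁₀(B) + NF + SNR_min
= −174 + 70.9 + 9.13 + 13.2
= −80.77 dBm → −80.8 dBm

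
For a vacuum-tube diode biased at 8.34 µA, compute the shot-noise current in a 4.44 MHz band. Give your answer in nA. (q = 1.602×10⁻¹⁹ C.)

I_n = √(2qI·B)
2qI·B = 2 × 1.602×10⁻¹⁹ × 8.34×10⁻⁶ × 4.44×10⁶ = 1.19×10⁻¹⁷ A²
I_n = √(1.19×10⁻¹⁷) = 3.44×10⁻⁹ A = 3.44 nA

3.44 nA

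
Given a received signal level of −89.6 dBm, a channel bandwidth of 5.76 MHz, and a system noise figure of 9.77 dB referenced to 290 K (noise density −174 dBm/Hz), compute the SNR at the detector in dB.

Noise floor: N = −174 + 10 log₁₀(B) + NF
10 log₁₀(5.76×10⁶) = 67.6 dB
N = −174 + 67.6 + 9.77 = −96.63 dBm
SNR = P_sig − N = −89.6 − (−96.63) = 7.03 dB → 7.0 dB

7.0 dB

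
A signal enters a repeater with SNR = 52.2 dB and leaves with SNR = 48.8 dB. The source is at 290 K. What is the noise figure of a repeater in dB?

3.4 dB

NF (dB) = SNR_in(dB) − SNR_out(dB) when the source is at T₀
NF = 52.2 − 48.8 = 3.4 dB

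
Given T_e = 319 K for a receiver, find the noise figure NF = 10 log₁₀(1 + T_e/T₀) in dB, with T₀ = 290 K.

3.22 dB

F = 1 + T_e/T₀ = 1 + 319/290 = 2.1
NF = 10 log₁₀(2.1) = 3.22 dB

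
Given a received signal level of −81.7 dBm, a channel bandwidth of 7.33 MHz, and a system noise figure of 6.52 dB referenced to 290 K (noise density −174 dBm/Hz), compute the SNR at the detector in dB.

Noise floor: N = −174 + 10 log₁₀(B) + NF
10 log₁₀(7.33×10⁶) = 68.65 dB
N = −174 + 68.65 + 6.52 = −98.83 dBm
SNR = P_sig − N = −81.7 − (−98.83) = 17.13 dB → 17.1 dB

17.1 dB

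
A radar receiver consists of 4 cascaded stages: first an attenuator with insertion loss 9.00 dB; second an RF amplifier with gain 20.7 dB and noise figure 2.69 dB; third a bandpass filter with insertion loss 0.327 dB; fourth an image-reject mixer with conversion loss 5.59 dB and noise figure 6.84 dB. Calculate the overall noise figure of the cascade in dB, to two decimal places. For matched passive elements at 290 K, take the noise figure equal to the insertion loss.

Convert to linear (a loss of L dB is a gain of −L dB): F_i = 10^(NF_i/10), G_i = 10^(G_i,dB/10)
  Stage 1: F_1 = 10^(9.00/10) = 7.943, G_1 = 10^(−9.00/10) = 0.1259
  Stage 2: F_2 = 10^(2.69/10) = 1.858, G_2 = 10^(20.7/10) = 117.5
  Stage 3: F_3 = 10^(0.327/10) = 1.078, G_3 = 10^(−0.327/10) = 0.9275
  Stage 4: F_4 = 10^(6.84/10) = 4.831, G_4 = 10^(−5.59/10) = 0.2761
Friis cascade:
  F = 7.943 + (1.858 − 1)/0.1259 + (1.078 − 1)/14.79 + (4.831 − 1)/13.72 = 15.04
NF = 10 log₁₀(15.04) = 11.77 dB

11.77 dB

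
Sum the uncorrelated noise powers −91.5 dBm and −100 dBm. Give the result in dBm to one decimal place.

Convert to linear, add, convert back:
P₁ = 7.08×10⁻¹³ W, P₂ = 1.00×10⁻¹³ W
P_tot = 8.08×10⁻¹³ W → 10 log₁₀(P_tot / 10⁻³) = −90.9 dBm

−90.9 dBm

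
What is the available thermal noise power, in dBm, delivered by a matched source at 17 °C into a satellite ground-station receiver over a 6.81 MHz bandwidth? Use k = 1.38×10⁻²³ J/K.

−105.6 dBm

T = 17 °C + 273.15 = 290.15 K
P_n = kTB = 1.38×10⁻²³ × 290.15 × 6.81×10⁶ = 2.73×10⁻¹⁴ W
In dBm: 10 log₁₀(2.73×10⁻¹⁴ / 10⁻³) = −105.6 dBm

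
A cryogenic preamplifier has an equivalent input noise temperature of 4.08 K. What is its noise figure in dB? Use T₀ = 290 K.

0.061 dB

F = 1 + T_e/T₀ = 1 + 4.08/290 = 1.01407
NF = 10 log₁₀(1.01407) = 0.061 dB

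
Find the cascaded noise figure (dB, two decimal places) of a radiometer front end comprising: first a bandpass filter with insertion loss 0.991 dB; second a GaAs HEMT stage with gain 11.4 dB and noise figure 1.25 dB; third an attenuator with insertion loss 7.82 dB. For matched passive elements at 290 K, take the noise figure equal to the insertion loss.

Convert to linear (a loss of L dB is a gain of −L dB): F_i = 10^(NF_i/10), G_i = 10^(G_i,dB/10)
  Stage 1: F_1 = 10^(0.991/10) = 1.256, G_1 = 10^(−0.991/10) = 0.7960
  Stage 2: F_2 = 10^(1.25/10) = 1.334, G_2 = 10^(11.4/10) = 13.80
  Stage 3: F_3 = 10^(7.82/10) = 6.053, G_3 = 10^(−7.82/10) = 0.1652
Friis cascade:
  F = 1.256 + (1.334 − 1)/0.7960 + (6.053 − 1)/10.99 = 2.135
NF = 10 log₁₀(2.135) = 3.29 dB

3.29 dB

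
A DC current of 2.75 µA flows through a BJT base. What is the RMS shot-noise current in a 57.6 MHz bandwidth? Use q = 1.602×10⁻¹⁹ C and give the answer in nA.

I_n = √(2qI·B)
2qI·B = 2 × 1.602×10⁻¹⁹ × 2.75×10⁻⁶ × 5.76×10⁷ = 5.08×10⁻¹⁷ A²
I_n = √(5.08×10⁻¹⁷) = 7.12×10⁻⁹ A = 7.12 nA

7.12 nA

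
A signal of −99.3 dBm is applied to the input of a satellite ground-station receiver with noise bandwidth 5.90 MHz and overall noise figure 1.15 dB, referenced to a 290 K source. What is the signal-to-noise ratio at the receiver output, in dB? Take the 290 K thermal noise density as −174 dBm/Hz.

5.8 dB

Noise floor: N = −174 + 10 log₁₀(B) + NF
10 log₁₀(5.90×10⁶) = 67.71 dB
N = −174 + 67.71 + 1.15 = −105.14 dBm
SNR = P_sig − N = −99.3 − (−105.14) = 5.84 dB → 5.8 dB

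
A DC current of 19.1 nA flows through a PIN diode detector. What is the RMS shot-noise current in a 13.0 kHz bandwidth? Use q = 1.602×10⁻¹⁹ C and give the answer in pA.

8.92 pA

I_n = √(2qI·B)
2qI·B = 2 × 1.602×10⁻¹⁹ × 1.91×10⁻⁸ × 1.30×10⁴ = 7.96×10⁻²³ A²
I_n = √(7.96×10⁻²³) = 8.92×10⁻¹² A = 8.92 pA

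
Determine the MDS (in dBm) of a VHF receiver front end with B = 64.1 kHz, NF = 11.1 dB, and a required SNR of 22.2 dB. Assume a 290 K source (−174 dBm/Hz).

Sensitivity = −174 + 10 log₁₀(B) + NF + SNR_min
= −174 + 48.07 + 11.1 + 22.2
= −92.63 dBm → −92.6 dBm

−92.6 dBm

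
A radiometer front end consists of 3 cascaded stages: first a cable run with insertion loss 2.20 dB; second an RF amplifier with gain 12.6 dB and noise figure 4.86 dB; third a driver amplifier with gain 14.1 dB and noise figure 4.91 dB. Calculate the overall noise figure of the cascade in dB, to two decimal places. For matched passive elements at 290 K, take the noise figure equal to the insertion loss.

7.22 dB

Convert to linear (a loss of L dB is a gain of −L dB): F_i = 10^(NF_i/10), G_i = 10^(G_i,dB/10)
  Stage 1: F_1 = 10^(2.20/10) = 1.660, G_1 = 10^(−2.20/10) = 0.6026
  Stage 2: F_2 = 10^(4.86/10) = 3.062, G_2 = 10^(12.6/10) = 18.20
  Stage 3: F_3 = 10^(4.91/10) = 3.097, G_3 = 10^(14.1/10) = 25.70
Friis cascade:
  F = 1.660 + (3.062 − 1)/0.6026 + (3.097 − 1)/10.96 = 5.273
NF = 10 log₁₀(5.273) = 7.22 dB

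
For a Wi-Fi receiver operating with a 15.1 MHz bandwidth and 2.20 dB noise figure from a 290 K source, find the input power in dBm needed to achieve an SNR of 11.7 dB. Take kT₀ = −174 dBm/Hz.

Sensitivity = −174 + 10 log₁₀(B) + NF + SNR_min
= −174 + 71.79 + 2.20 + 11.7
= −88.31 dBm → −88.3 dBm

−88.3 dBm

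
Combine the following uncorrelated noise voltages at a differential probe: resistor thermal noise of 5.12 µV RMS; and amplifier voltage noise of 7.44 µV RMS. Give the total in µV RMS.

9.03 µV

Uncorrelated sources add in power (mean-square): V_tot = √(ΣV_i²)
V_tot = √[(5.12×10⁻⁶)² + (7.44×10⁻⁶)²] = 9.03×10⁻⁶ V = 9.03 µV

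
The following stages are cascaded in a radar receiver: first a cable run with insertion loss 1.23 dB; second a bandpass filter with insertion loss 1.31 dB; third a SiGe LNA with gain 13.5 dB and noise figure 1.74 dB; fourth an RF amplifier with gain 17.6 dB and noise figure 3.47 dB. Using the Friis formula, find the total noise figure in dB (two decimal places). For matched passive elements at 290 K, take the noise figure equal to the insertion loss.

4.44 dB

Convert to linear (a loss of L dB is a gain of −L dB): F_i = 10^(NF_i/10), G_i = 10^(G_i,dB/10)
  Stage 1: F_1 = 10^(1.23/10) = 1.327, G_1 = 10^(−1.23/10) = 0.7534
  Stage 2: F_2 = 10^(1.31/10) = 1.352, G_2 = 10^(−1.31/10) = 0.7396
  Stage 3: F_3 = 10^(1.74/10) = 1.493, G_3 = 10^(13.5/10) = 22.39
  Stage 4: F_4 = 10^(3.47/10) = 2.223, G_4 = 10^(17.6/10) = 57.54
Friis cascade:
  F = 1.327 + (1.352 − 1)/0.7534 + (1.493 − 1)/0.5572 + (2.223 − 1)/12.47 = 2.777
NF = 10 log₁₀(2.777) = 4.44 dB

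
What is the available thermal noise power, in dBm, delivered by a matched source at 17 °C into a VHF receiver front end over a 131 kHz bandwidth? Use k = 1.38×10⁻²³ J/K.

T = 17 °C + 273.15 = 290.15 K
P_n = kTB = 1.38×10⁻²³ × 290.15 × 1.31×10⁵ = 5.25×10⁻¹⁶ W
In dBm: 10 log₁₀(5.25×10⁻¹⁶ / 10⁻³) = −122.8 dBm

−122.8 dBm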